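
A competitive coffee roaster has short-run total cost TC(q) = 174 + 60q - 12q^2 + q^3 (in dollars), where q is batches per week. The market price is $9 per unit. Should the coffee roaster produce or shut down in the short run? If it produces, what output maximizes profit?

Variable cost is VC = 60q - 12q^2 + q^3, so AVC = VC/q = 60 - 12q + q^2 and MC = dTC/dq = 60 - 24q + 3q^2.
The AVC parabola has its vertex at q = 12/2 = 6, where AVC = 60 - 12·6 + 6^2 = $24.
With P < min AVC ($9 < $24), every unit sold adds to the loss.
Shutting down limits the loss to fixed cost, $174.

Shut down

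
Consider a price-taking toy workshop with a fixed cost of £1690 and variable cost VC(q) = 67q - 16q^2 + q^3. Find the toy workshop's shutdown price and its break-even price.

AVC = 67 - 16q + q^2; minimized at q = 8, giving min AVC = £3. That is the shutdown price.
ATC = 1690/q + 67 - 16q + q^2. Setting dATC/dq = −1690/q^2 − 16 + 2q = 0 gives q = 13 (since 2·13^3 − 16·13^2 = 1690).
min ATC = 1690/13 + 67 − 16·13 + 13^2 = £158. That is the break-even price.
Between these two prices the firm operates at a loss; above £158 it earns a profit.

Shutdown price = £3; break-even price = £158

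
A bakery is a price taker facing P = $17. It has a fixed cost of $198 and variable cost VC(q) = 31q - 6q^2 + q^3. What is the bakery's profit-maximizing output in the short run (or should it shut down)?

Shut down

From TC, MC = TC'(q) = 31 - 12q + 3q^2 and AVC = VC/q = 31 - 6q + q^2.
AVC is minimized where dAVC/dq = -6 + 2q = 0, at q = 3; min AVC = 31 - 6·3 + 3^2 = $22.
Since P = $17 < min AVC = $22, price fails to cover variable cost at any output.
Best response: produce nothing and absorb the $198 fixed cost.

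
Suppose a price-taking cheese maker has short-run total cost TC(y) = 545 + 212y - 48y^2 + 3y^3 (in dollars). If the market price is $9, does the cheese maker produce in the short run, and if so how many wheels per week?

Strip out fixed cost: VC = 212y - 48y^2 + 3y^3. Then AVC = 212 - 48y + 3y^2 and MC = 212 - 96y + 9y^2.
AVC hits its minimum where MC = AVC, at y = 8, giving min AVC = 212 - 48·8 + 3·8^2 = $20.
With P < min AVC ($9 < $20), every unit sold adds to the loss.
The firm minimizes its loss by shutting down and losing only its fixed cost of $545.

Shut down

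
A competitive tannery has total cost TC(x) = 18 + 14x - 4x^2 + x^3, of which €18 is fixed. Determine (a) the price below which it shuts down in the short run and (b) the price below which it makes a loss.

Shutdown price = min AVC. AVC = 14 - 4x + x^2, with vertex at x = 2 and minimum €10.
ATC = 18/x + 14 - 4x + x^2. Setting dATC/dx = −18/x^2 − 4 + 2x = 0 gives x = 3 (since 2·3^3 − 4·3^2 = 18).
min ATC = 18/3 + 14 − 4·3 + 3^2 = €17. That is the break-even price.
Between these two prices the firm operates at a loss; above €17 it earns a profit.

Shutdown price = €10; break-even price = €17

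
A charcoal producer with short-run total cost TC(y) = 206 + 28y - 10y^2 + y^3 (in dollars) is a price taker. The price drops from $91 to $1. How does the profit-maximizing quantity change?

AVC = 28 - 10y + y^2, minimized at y = 5 where min AVC = $3. MC = 28 - 20y + 3y^2.
At P = $91 ≥ min AVC, set P = MC on the rising branch: y = 9.
At P = $1 < min AVC = $3, price no longer covers variable cost at any output, so the firm shuts down: y = 0.

Output falls from 9 to 0 (the firm shuts down)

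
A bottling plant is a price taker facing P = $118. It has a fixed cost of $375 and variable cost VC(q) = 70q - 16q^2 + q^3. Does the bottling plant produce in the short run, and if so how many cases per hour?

Produce at q = 12

Variable cost is VC = 70q - 16q^2 + q^3, so AVC = VC/q = 70 - 16q + q^2 and MC = dTC/dq = 70 - 32q + 3q^2.
AVC hits its minimum where MC = AVC, at q = 8, giving min AVC = 70 - 16·8 + 8^2 = $6.
P = $118 exceeds min AVC = $6, so the firm stays open.
Set P = MC: 118 = 70 - 32q + 3q^2 → -48 - 32q + 3q^2 = 0. The roots are q = -4/3 and q = 12; the profit-maximizing output is on the rising part of MC, so q* = 12.
Check: AVC at q = 12 is $22 ≤ P, so revenue covers variable cost.
Profit = P·q − TC = 118·12 − 639 = $777.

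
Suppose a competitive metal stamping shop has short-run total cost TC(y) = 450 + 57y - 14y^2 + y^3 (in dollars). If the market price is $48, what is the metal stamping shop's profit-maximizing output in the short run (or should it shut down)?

Variable cost is VC = 57y - 14y^2 + y^3, so AVC = VC/y = 57 - 14y + y^2 and MC = dTC/dy = 57 - 28y + 3y^2.
AVC is minimized where dAVC/dy = -14 + 2y = 0, at y = 7; min AVC = 57 - 14·7 + 7^2 = $8.
Since P = $48 ≥ min AVC = $8, price covers variable cost and the firm should produce.
Set P = MC: 48 = 57 - 28y + 3y^2 → 9 - 28y + 3y^2 = 0. The roots are y = 1/3 and y = 9; the profit-maximizing output is on the rising part of MC, so y* = 9.
Check: AVC at y = 9 is $12 ≤ P, so revenue covers variable cost.
Profit = P·y − TC = 48·9 − 558 = -$126, a loss, but smaller than the $450 fixed cost the firm would lose by shutting down.

Produce at y = 9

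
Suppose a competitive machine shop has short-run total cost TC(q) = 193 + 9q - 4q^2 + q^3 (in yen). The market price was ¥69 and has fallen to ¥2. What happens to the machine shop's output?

AVC = 9 - 4q + q^2, minimized at q = 2 where min AVC = ¥5. MC = 9 - 8q + 3q^2.
With P = ¥69 above the shutdown price, P = MC gives q = 6.
At P = ¥2 < min AVC = ¥5, price no longer covers variable cost at any output, so the firm shuts down: q = 0.

Output falls from 6 to 0 (the firm shuts down)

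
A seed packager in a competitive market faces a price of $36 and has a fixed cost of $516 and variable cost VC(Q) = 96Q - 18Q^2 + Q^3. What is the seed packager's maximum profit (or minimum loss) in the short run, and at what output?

Profit = -$316 at Q = 10

AVC = 96 - 18Q + Q^2 has its minimum $15 at Q = 9; price $36 clears that bar, so the firm operates.
With MC = 96 - 36Q + 3Q^2, P = MC on the upward-sloping part at Q* = 10.
TR = 36·10 = 360. TC = 516 + 160 = 676. Profit = 360 − 676 = -$316.
Shutting down would mean losing the fixed cost of $516, so operating at a loss of $316 is better by $200.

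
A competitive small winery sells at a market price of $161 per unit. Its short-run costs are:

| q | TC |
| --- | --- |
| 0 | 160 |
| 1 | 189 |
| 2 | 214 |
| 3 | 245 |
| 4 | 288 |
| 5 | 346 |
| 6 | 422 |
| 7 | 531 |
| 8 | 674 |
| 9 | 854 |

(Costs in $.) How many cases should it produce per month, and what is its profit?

Profit at each row (π = 161q − TC): q=0: -160; q=1: -28; q=2: 108; q=3: 238; q=4: 356; q=5: 459; q=6: 544; q=7: 596; q=8: 614; q=9: 595.
Profit is maximized at q = 8. AVC there is 514/8 = $64.25 ≤ P, so producing beats shutting down (which would give -$160).

q = 8; profit = $614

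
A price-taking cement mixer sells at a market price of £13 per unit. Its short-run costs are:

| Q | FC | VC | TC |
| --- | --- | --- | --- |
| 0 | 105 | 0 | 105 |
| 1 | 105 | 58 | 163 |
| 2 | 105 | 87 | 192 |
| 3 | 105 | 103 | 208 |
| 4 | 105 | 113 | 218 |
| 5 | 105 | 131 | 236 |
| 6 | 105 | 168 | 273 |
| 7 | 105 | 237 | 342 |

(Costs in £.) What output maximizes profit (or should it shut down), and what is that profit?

Compute π = P·Q − TC at each output: Q=0: -105; Q=1: -150; Q=2: -166; Q=3: -169; Q=4: -166; Q=5: -171; Q=6: -195; Q=7: -251.
Profit is highest at Q = 0. Equivalently, the lowest AVC in the table is 131/5 ≈ £26.20 at Q = 5, and P = £13 falls below it — price never covers variable cost, so the firm shuts down and loses only its fixed cost.

Q = 0 (shut down); profit = -£105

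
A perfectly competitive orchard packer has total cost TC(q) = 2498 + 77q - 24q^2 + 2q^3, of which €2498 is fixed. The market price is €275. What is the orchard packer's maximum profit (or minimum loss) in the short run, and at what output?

AVC = 77 - 24q + 2q^2; min AVC = €5 at q = 6. Since P = €275 ≥ min AVC, the firm produces.
MC = 77 - 48q + 6q^2. Setting P = MC and taking the root on the rising branch gives q* = 11.
TR = 275·11 = 3025. TC = 2498 + 605 = 3103. Profit = 3025 − 3103 = -€78.
That loss of €78 beats the €2498 the firm would lose by shutting down; producing recovers €2420 of fixed cost.

Profit = -€78 at q = 11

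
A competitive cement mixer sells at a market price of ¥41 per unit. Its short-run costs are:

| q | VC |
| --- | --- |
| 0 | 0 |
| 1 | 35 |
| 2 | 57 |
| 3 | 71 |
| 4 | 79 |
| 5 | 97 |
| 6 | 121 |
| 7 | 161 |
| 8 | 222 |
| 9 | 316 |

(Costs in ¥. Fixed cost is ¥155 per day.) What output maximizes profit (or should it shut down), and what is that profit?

q = 7; profit = -¥29

Tabulate TR − TC: q=0: -155; q=1: -149; q=2: -130; q=3: -103; q=4: -70; q=5: -47; q=6: -30; q=7: -29; q=8: -49; q=9: -102.
Profit is maximized at q = 7. AVC there is 161/7 = ¥23 ≤ P, so producing beats shutting down (which would give -¥155).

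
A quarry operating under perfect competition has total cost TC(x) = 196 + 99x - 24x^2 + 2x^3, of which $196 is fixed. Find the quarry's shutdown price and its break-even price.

Shutdown price = $27; break-even price = $57

AVC = 99 - 24x + 2x^2; minimized at x = 6, giving min AVC = $27. That is the shutdown price.
ATC = 196/x + 99 - 24x + 2x^2. Setting dATC/dx = −196/x^2 − 24 + 4x = 0 gives x = 7 (since 4·7^3 − 24·7^2 = 196).
min ATC = 196/7 + 99 − 24·7 + 2·7^2 = $57. That is the break-even price.
For $27 ≤ P < $57 the firm produces at a loss; below $27 it shuts down.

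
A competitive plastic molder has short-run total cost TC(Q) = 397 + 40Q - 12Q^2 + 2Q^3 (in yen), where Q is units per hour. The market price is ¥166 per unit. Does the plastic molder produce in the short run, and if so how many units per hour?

Produce at Q = 7

Variable cost is VC = 40Q - 12Q^2 + 2Q^3, so AVC = VC/Q = 40 - 12Q + 2Q^2 and MC = dTC/dQ = 40 - 24Q + 6Q^2.
AVC is minimized where dAVC/dQ = -12 + 4Q = 0, at Q = 3; min AVC = 40 - 12·3 + 2·3^2 = ¥22.
P = ¥166 exceeds min AVC = ¥22, so the firm stays open.
P = MC gives -126 - 24Q + 6Q^2 = 0, with roots -3 and 7. Take the larger (rising MC): Q* = 7.
Check: AVC at Q = 7 is ¥54 ≤ P, so revenue covers variable cost.
Profit = P·Q − TC = 166·7 − 775 = ¥387.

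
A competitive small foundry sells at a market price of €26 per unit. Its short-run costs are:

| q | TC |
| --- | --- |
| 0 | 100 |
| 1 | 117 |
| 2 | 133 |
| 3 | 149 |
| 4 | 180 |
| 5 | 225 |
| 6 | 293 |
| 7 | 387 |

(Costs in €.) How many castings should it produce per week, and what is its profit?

q = 3; profit = -€71

Compute π = P·q − TC at each output: q=0: -100; q=1: -91; q=2: -81; q=3: -71; q=4: -76; q=5: -95; q=6: -137; q=7: -205.
Profit is maximized at q = 3. AVC there is 49/3 = €16.33 ≤ P, so producing beats shutting down (which would give -€100).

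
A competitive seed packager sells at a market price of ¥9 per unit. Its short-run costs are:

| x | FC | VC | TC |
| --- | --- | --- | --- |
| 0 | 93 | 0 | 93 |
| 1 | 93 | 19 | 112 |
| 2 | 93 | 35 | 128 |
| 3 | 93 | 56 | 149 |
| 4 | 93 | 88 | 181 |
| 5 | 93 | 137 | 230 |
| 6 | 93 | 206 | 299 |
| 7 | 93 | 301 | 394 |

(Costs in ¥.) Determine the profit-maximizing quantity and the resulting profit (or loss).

x = 0 (shut down); profit = -¥93

Compute π = P·x − TC at each output: x=0: -93; x=1: -103; x=2: -110; x=3: -122; x=4: -145; x=5: -185; x=6: -245; x=7: -331.
Profit is highest at x = 0. Equivalently, the lowest AVC in the table is 35/2 ≈ ¥17.50 at x = 2, and P = ¥9 falls below it — price never covers variable cost, so the firm shuts down and loses only its fixed cost.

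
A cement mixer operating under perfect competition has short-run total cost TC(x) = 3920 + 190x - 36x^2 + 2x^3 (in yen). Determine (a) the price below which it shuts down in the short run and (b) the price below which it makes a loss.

Shutdown price = min AVC. AVC = 190 - 36x + 2x^2, with vertex at x = 9 and minimum ¥28.
ATC = 3920/x + 190 - 36x + 2x^2. Setting dATC/dx = −3920/x^2 − 36 + 4x = 0 gives x = 14 (since 4·14^3 − 36·14^2 = 3920).
min ATC = 3920/14 + 190 − 36·14 + 2·14^2 = ¥358. That is the break-even price.
Between these two prices the firm operates at a loss; above ¥358 it earns a profit.

Shutdown price = ¥28; break-even price = ¥358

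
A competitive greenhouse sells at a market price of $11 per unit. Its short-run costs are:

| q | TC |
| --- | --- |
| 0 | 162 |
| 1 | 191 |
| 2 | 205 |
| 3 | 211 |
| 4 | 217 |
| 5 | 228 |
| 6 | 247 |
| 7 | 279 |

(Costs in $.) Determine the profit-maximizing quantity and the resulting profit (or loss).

q = 0 (shut down); profit = -$162

Profit at each row (π = 11q − TC): q=0: -162; q=1: -180; q=2: -183; q=3: -178; q=4: -173; q=5: -173; q=6: -181; q=7: -202.
Profit is highest at q = 0. Equivalently, the lowest AVC in the table is 66/5 ≈ $13.20 at q = 5, and P = $11 falls below it — price never covers variable cost, so the firm shuts down and loses only its fixed cost.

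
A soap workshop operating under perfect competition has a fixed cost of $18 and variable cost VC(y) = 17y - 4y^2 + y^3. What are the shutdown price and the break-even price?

AVC = 17 - 4y + y^2; minimized at y = 2, giving min AVC = $13. That is the shutdown price.
ATC = 18/y + 17 - 4y + y^2. Setting dATC/dy = −18/y^2 − 4 + 2y = 0 gives y = 3 (since 2·3^3 − 4·3^2 = 18).
min ATC = 18/3 + 17 − 4·3 + 3^2 = $20. That is the break-even price.
Between these two prices the firm operates at a loss; above $20 it earns a profit.

Shutdown price = $13; break-even price = $20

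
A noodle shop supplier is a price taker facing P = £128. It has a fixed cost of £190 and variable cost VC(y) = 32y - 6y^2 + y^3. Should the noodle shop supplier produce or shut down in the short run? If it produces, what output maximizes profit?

Produce at y = 8

Variable cost is VC = 32y - 6y^2 + y^3, so AVC = VC/y = 32 - 6y + y^2 and MC = dTC/dy = 32 - 12y + 3y^2.
The AVC parabola has its vertex at y = 6/2 = 3, where AVC = 32 - 6·3 + 3^2 = £23.
Since P = £128 ≥ min AVC = £23, price covers variable cost and the firm should produce.
P = MC gives -96 - 12y + 3y^2 = 0, with roots -4 and 8. Take the larger (rising MC): y* = 8.
Check: AVC at y = 8 is £48 ≤ P, so revenue covers variable cost.
Profit = P·y − TC = 128·8 − 574 = £450.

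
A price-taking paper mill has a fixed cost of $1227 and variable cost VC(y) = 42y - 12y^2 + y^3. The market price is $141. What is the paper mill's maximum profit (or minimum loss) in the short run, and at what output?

AVC = 42 - 12y + y^2; min AVC = $6 at y = 6. Since P = $141 ≥ min AVC, the firm produces.
MC = 42 - 24y + 3y^2. Setting P = MC and taking the root on the rising branch gives y* = 11.
TR = 141·11 = 1551. TC = 1227 + 341 = 1568. Profit = 1551 − 1568 = -$17.
That loss of $17 beats the $1227 the firm would lose by shutting down; producing recovers $1210 of fixed cost.

Profit = -$17 at y = 11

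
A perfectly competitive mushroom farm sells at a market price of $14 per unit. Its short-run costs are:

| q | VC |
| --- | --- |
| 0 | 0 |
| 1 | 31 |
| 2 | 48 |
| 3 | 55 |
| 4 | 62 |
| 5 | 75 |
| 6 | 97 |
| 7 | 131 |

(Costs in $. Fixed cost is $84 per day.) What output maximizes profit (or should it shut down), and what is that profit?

Profit at each row (π = 14q − TC): q=0: -84; q=1: -101; q=2: -104; q=3: -97; q=4: -90; q=5: -89; q=6: -97; q=7: -117.
Profit is highest at q = 0. Equivalently, the lowest AVC in the table is 75/5 ≈ $15 at q = 5, and P = $14 falls below it — price never covers variable cost, so the firm shuts down and loses only its fixed cost.

q = 0 (shut down); profit = -$84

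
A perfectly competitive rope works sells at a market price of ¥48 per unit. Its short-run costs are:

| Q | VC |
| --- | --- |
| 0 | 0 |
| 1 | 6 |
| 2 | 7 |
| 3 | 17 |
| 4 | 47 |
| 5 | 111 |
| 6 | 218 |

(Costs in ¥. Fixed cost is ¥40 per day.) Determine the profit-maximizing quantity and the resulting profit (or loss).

Tabulate TR − TC: Q=0: -40; Q=1: 2; Q=2: 49; Q=3: 87; Q=4: 105; Q=5: 89; Q=6: 30.
Profit is maximized at Q = 4. AVC there is 47/4 = ¥11.75 ≤ P, so producing beats shutting down (which would give -¥40).

Q = 4; profit = ¥105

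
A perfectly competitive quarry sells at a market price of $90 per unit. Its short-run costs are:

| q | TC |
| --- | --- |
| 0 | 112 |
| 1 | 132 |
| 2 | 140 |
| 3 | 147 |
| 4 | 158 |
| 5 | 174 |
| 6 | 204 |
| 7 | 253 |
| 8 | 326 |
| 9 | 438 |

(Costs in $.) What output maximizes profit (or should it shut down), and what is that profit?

Compute π = P·q − TC at each output: q=0: -112; q=1: -42; q=2: 40; q=3: 123; q=4: 202; q=5: 276; q=6: 336; q=7: 377; q=8: 394; q=9: 372.
Profit is maximized at q = 8. AVC there is 214/8 = $26.75 ≤ P, so producing beats shutting down (which would give -$112).

q = 8; profit = $394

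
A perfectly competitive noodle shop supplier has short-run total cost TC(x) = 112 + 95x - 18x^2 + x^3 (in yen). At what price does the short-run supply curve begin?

¥14 per unit

Short-run supply begins at min AVC. From VC = 95x - 18x^2 + x^3, AVC = 95 - 18x + x^2.
At the minimum of AVC, MC = AVC. MC = 95 - 36x + 3x^2; setting MC = AVC gives 2x^2 - 18x = 0, so x = 9. min AVC = 14.
So the shutdown price is ¥14.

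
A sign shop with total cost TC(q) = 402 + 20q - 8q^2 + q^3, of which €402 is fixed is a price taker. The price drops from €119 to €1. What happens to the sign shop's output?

Output falls from 9 to 0 (the firm shuts down)

MC = 20 - 16q + 3q^2; the shutdown threshold is min AVC = €4 (at q = 4).
At P = €119 ≥ min AVC, set P = MC on the rising branch: q = 9.
At P = €1 < min AVC = €4, price no longer covers variable cost at any output, so the firm shuts down: q = 0.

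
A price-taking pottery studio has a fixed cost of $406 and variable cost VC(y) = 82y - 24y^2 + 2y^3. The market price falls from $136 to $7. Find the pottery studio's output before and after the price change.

Output falls from 9 to 0 (the firm shuts down)

AVC = 82 - 24y + 2y^2, minimized at y = 6 where min AVC = $10. MC = 82 - 48y + 6y^2.
With P = $136 above the shutdown price, P = MC gives y = 9.
At P = $7 < min AVC = $10, price no longer covers variable cost at any output, so the firm shuts down: y = 0.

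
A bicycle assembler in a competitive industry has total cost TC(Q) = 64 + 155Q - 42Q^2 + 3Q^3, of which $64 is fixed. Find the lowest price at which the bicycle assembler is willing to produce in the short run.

The shutdown price is the minimum of AVC. VC = 155Q - 42Q^2 + 3Q^3, so AVC = 155 - 42Q + 3Q^2.
At the minimum of AVC, MC = AVC. MC = 155 - 84Q + 9Q^2; setting MC = AVC gives 6Q^2 - 42Q = 0, so Q = 7. min AVC = 8.
For P < $8 the firm produces nothing.

$8 per unit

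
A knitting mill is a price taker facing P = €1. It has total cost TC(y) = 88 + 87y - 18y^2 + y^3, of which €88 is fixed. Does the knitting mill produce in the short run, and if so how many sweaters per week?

Shut down

Variable cost is VC = 87y - 18y^2 + y^3, so AVC = VC/y = 87 - 18y + y^2 and MC = dTC/dy = 87 - 36y + 3y^2.
The AVC parabola has its vertex at y = 18/2 = 9, where AVC = 87 - 18·9 + 9^2 = €6.
Since P = €1 < min AVC = €6, price fails to cover variable cost at any output.
Best response: produce nothing and absorb the €88 fixed cost.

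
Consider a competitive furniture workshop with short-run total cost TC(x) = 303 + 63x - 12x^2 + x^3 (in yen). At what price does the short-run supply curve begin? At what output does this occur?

¥27 per unit, at x = 6

The shutdown price is the minimum of AVC. VC = 63x - 12x^2 + x^3, so AVC = 63 - 12x + x^2.
dAVC/dx = -12 + 2x = 0 gives x = 6. min AVC = 63 - 12·6 + 6^2 = 27.
So the shutdown price is ¥27.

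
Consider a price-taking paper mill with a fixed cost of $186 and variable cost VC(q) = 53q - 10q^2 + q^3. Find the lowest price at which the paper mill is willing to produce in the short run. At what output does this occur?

Short-run supply begins at min AVC. From VC = 53q - 10q^2 + q^3, AVC = 53 - 10q + q^2.
dAVC/dq = -10 + 2q = 0 gives q = 5. min AVC = 53 - 10·5 + 5^2 = 28.
So the shutdown price is $28.

$28 per unit, at q = 5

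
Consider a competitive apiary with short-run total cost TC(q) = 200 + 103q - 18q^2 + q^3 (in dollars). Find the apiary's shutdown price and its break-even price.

Shutdown price = min AVC. AVC = 103 - 18q + q^2, with vertex at q = 9 and minimum $22.
ATC = 200/q + 103 - 18q + q^2. Setting dATC/dq = −200/q^2 − 18 + 2q = 0 gives q = 10 (since 2·10^3 − 18·10^2 = 200).
min ATC = 200/10 + 103 − 18·10 + 10^2 = $43. That is the break-even price.
Between these two prices the firm operates at a loss; above $43 it earns a profit.

Shutdown price = $22; break-even price = $43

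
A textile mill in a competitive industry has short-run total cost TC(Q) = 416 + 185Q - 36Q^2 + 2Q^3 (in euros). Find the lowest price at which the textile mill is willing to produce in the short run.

The shutdown price is the minimum of AVC. VC = 185Q - 36Q^2 + 2Q^3, so AVC = 185 - 36Q + 2Q^2.
At the minimum of AVC, MC = AVC. MC = 185 - 72Q + 6Q^2; setting MC = AVC gives 4Q^2 - 36Q = 0, so Q = 9. min AVC = 23.
So the shutdown price is €23.

€23 per unit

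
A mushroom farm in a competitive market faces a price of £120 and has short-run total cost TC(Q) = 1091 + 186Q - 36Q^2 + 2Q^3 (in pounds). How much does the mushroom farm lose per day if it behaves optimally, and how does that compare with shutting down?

AVC = 186 - 36Q + 2Q^2 has its minimum £24 at Q = 9; price £120 clears that bar, so the firm operates.
With MC = 186 - 72Q + 6Q^2, P = MC on the upward-sloping part at Q* = 11.
TR = 120·11 = 1320. TC = 1091 + 352 = 1443. Profit = 1320 − 1443 = -£123.
Shutting down would mean losing the fixed cost of £1091, so operating at a loss of £123 is better by £968.

Profit = -£123 at Q = 11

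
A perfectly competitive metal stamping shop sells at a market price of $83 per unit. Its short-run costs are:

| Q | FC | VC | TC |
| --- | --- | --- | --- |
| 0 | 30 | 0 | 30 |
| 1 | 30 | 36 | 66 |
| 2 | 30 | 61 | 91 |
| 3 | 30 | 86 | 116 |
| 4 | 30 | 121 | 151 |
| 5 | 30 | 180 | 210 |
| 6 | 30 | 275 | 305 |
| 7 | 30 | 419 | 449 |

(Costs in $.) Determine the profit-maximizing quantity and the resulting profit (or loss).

Q = 5; profit = $205

Tabulate TR − TC: Q=0: -30; Q=1: 17; Q=2: 75; Q=3: 133; Q=4: 181; Q=5: 205; Q=6: 193; Q=7: 132.
Profit is maximized at Q = 5. AVC there is 180/5 = $36 ≤ P, so producing beats shutting down (which would give -$30).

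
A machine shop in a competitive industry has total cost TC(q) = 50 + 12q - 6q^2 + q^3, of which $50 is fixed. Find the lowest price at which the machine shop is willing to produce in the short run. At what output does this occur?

$3 per unit, at q = 3

The shutdown price is the minimum of AVC. VC = 12q - 6q^2 + q^3, so AVC = 12 - 6q + q^2.
dAVC/dq = -6 + 2q = 0 gives q = 3. min AVC = 12 - 6·3 + 3^2 = 3.
The firm shuts down for any P below $3.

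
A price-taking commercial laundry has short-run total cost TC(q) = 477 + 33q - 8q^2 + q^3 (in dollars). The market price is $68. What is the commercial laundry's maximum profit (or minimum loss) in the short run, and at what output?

Profit = -$183 at q = 7

AVC = 33 - 8q + q^2; min AVC = $17 at q = 4. Since P = $68 ≥ min AVC, the firm produces.
MC = 33 - 16q + 3q^2. Setting P = MC and taking the root on the rising branch gives q* = 7.
TR = 68·7 = 476. TC = 477 + 182 = 659. Profit = 476 − 659 = -$183.
By producing, the firm covers all variable cost plus $294 of fixed cost; shutting down would lose the full $477.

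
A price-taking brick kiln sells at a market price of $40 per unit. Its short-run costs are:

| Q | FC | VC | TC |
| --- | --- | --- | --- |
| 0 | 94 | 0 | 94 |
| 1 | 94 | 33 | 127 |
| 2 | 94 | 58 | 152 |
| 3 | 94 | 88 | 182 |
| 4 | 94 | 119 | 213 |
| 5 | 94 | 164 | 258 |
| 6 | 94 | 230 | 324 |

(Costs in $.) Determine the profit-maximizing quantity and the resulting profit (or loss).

Q = 4; profit = -$53

Compute π = P·Q − TC at each output: Q=0: -94; Q=1: -87; Q=2: -72; Q=3: -62; Q=4: -53; Q=5: -58; Q=6: -84.
Profit is maximized at Q = 4. AVC there is 119/4 = $29.75 ≤ P, so producing beats shutting down (which would give -$94).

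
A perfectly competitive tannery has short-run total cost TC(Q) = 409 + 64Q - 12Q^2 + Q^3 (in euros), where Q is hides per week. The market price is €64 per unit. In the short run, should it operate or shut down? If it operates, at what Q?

Variable cost is VC = 64Q - 12Q^2 + Q^3, so AVC = VC/Q = 64 - 12Q + Q^2 and MC = dTC/dQ = 64 - 24Q + 3Q^2.
AVC is minimized where dAVC/dQ = -12 + 2Q = 0, at Q = 6; min AVC = 64 - 12·6 + 6^2 = €28.
P = €64 exceeds min AVC = €28, so the firm stays open.
P = MC gives -24Q + 3Q^2 = 0, with roots 0 and 8. Take the larger (rising MC): Q* = 8.
Check: AVC at Q = 8 is €32 ≤ P, so revenue covers variable cost.
Profit = P·Q − TC = 64·8 − 665 = -€153, a loss, but smaller than the €409 fixed cost the firm would lose by shutting down.

Produce at Q = 8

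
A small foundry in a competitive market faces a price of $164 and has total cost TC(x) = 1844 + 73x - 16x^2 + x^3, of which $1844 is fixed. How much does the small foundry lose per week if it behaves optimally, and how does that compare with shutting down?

AVC = 73 - 16x + x^2; min AVC = $9 at x = 8. Since P = $164 ≥ min AVC, the firm produces.
MC = 73 - 32x + 3x^2. Setting P = MC and taking the root on the rising branch gives x* = 13.
TR = 164·13 = 2132. TC = 1844 + 442 = 2286. Profit = 2132 − 2286 = -$154.
By producing, the firm covers all variable cost plus $1690 of fixed cost; shutting down would lose the full $1844.

Profit = -$154 at x = 13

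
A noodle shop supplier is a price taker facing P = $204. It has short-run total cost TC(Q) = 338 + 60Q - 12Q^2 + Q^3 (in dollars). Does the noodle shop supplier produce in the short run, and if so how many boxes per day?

Strip out fixed cost: VC = 60Q - 12Q^2 + Q^3. Then AVC = 60 - 12Q + Q^2 and MC = 60 - 24Q + 3Q^2.
AVC is minimized where dAVC/dQ = -12 + 2Q = 0, at Q = 6; min AVC = 60 - 12·6 + 6^2 = $24.
P = $204 exceeds min AVC = $24, so the firm stays open.
Solving P = MC: -144 - 24Q + 3Q^2 = 0 ⇒ Q = -4 or 12. On the upward-sloping branch, Q* = 12.
Check: AVC at Q = 12 is $60 ≤ P, so revenue covers variable cost.
Profit = P·Q − TC = 204·12 − 1058 = $1390.

Produce at Q = 12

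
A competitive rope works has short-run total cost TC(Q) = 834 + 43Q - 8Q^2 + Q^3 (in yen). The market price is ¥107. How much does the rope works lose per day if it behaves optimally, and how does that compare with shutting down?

AVC = 43 - 8Q + Q^2; min AVC = ¥27 at Q = 4. Since P = ¥107 ≥ min AVC, the firm produces.
With MC = 43 - 16Q + 3Q^2, P = MC on the upward-sloping part at Q* = 8.
TR = 107·8 = 856. TC = 834 + 344 = 1178. Profit = 856 − 1178 = -¥322.
By producing, the firm covers all variable cost plus ¥512 of fixed cost; shutting down would lose the full ¥834.

Profit = -¥322 at Q = 8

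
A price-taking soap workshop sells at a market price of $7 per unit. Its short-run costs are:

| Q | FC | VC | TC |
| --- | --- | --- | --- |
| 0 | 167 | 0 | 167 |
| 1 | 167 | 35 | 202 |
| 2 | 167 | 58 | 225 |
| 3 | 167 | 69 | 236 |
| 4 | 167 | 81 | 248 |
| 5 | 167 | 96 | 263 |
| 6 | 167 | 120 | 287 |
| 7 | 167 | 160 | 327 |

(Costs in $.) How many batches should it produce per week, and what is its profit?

Q = 0 (shut down); profit = -$167

Profit at each row (π = 7Q − TC): Q=0: -167; Q=1: -195; Q=2: -211; Q=3: -215; Q=4: -220; Q=5: -228; Q=6: -245; Q=7: -278.
Profit is highest at Q = 0. Equivalently, the lowest AVC in the table is 96/5 ≈ $19.20 at Q = 5, and P = $7 falls below it — price never covers variable cost, so the firm shuts down and loses only its fixed cost.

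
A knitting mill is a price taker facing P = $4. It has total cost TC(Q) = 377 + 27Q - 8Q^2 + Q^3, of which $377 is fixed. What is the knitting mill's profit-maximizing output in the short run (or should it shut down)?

Variable cost is VC = 27Q - 8Q^2 + Q^3, so AVC = VC/Q = 27 - 8Q + Q^2 and MC = dTC/dQ = 27 - 16Q + 3Q^2.
AVC hits its minimum where MC = AVC, at Q = 4, giving min AVC = 27 - 8·4 + 4^2 = $11.
Since P = $4 < min AVC = $11, price fails to cover variable cost at any output.
The firm minimizes its loss by shutting down and losing only its fixed cost of $377.

Shut down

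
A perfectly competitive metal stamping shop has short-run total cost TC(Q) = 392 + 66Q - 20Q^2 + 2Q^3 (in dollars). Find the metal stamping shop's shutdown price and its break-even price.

AVC = 66 - 20Q + 2Q^2; minimized at Q = 5, giving min AVC = $16. That is the shutdown price.
ATC = 392/Q + 66 - 20Q + 2Q^2. Setting dATC/dQ = −392/Q^2 − 20 + 4Q = 0 gives Q = 7 (since 4·7^3 − 20·7^2 = 392).
min ATC = 392/7 + 66 − 20·7 + 2·7^2 = $80. That is the break-even price.
For $16 ≤ P < $80 the firm produces at a loss; below $16 it shuts down.

Shutdown price = $16; break-even price = $80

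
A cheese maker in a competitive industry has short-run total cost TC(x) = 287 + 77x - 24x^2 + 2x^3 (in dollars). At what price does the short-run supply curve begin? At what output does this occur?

$5 per unit, at x = 6

The shutdown price is the minimum of AVC. VC = 77x - 24x^2 + 2x^3, so AVC = 77 - 24x + 2x^2.
At the minimum of AVC, MC = AVC. MC = 77 - 48x + 6x^2; setting MC = AVC gives 4x^2 - 24x = 0, so x = 6. min AVC = 5.
The firm shuts down for any P below $5.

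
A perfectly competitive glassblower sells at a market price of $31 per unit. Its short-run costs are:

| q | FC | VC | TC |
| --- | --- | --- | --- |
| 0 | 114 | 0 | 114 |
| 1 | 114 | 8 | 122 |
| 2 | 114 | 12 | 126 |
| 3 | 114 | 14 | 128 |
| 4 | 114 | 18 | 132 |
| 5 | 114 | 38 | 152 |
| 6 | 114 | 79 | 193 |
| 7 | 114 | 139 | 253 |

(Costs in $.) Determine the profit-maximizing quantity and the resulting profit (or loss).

q = 5; profit = $3

Profit at each row (π = 31q − TC): q=0: -114; q=1: -91; q=2: -64; q=3: -35; q=4: -8; q=5: 3; q=6: -7; q=7: -36.
Profit is maximized at q = 5. AVC there is 38/5 = $7.60 ≤ P, so producing beats shutting down (which would give -$114).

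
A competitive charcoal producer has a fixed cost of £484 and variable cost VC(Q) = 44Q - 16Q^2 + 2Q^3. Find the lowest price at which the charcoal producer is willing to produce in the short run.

£12 per unit

Short-run supply begins at min AVC. From VC = 44Q - 16Q^2 + 2Q^3, AVC = 44 - 16Q + 2Q^2.
dAVC/dQ = -16 + 4Q = 0 gives Q = 4. min AVC = 44 - 16·4 + 2·4^2 = 12.
So the shutdown price is £12.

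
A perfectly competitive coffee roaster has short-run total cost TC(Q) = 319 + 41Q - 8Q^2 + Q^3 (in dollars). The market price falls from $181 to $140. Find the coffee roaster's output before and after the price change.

AVC = 41 - 8Q + Q^2, minimized at Q = 4 where min AVC = $25. MC = 41 - 16Q + 3Q^2.
At P = $181 ≥ min AVC, set P = MC on the rising branch: Q = 10.
At P = $140 ≥ min AVC, set P = MC: Q = 9. The firm stays open but cuts output.

Output falls from 10 to 9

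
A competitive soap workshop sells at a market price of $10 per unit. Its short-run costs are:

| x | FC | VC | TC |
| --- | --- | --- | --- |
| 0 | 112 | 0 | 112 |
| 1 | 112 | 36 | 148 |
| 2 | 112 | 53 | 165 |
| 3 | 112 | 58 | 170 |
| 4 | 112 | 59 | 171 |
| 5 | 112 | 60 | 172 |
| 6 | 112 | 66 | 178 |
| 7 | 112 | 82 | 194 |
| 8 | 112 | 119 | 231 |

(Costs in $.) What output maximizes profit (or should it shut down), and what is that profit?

Tabulate TR − TC: x=0: -112; x=1: -138; x=2: -145; x=3: -140; x=4: -131; x=5: -122; x=6: -118; x=7: -124; x=8: -151.
Profit is highest at x = 0. Equivalently, the lowest AVC in the table is 66/6 ≈ $11 at x = 6, and P = $10 falls below it — price never covers variable cost, so the firm shuts down and loses only its fixed cost.

x = 0 (shut down); profit = -$112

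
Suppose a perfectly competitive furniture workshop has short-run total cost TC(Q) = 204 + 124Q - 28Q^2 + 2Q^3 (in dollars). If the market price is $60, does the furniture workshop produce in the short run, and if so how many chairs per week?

Produce at Q = 8

From TC, MC = TC'(Q) = 124 - 56Q + 6Q^2 and AVC = VC/Q = 124 - 28Q + 2Q^2.
The AVC parabola has its vertex at Q = 28/4 = 7, where AVC = 124 - 28·7 + 2·7^2 = $26.
Since P = $60 ≥ min AVC = $26, price covers variable cost and the firm should produce.
P = MC gives 64 - 56Q + 6Q^2 = 0, with roots 4/3 and 8. Take the larger (rising MC): Q* = 8.
Check: AVC at Q = 8 is $28 ≤ P, so revenue covers variable cost.
Profit = P·Q − TC = 60·8 − 428 = $52.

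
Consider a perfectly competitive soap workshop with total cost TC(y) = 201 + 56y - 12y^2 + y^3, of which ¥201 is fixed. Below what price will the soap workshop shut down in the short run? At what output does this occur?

The shutdown price is the minimum of AVC. VC = 56y - 12y^2 + y^3, so AVC = 56 - 12y + y^2.
At the minimum of AVC, MC = AVC. MC = 56 - 24y + 3y^2; setting MC = AVC gives 2y^2 - 12y = 0, so y = 6. min AVC = 20.
For P < ¥20 the firm produces nothing.

¥20 per unit, at y = 6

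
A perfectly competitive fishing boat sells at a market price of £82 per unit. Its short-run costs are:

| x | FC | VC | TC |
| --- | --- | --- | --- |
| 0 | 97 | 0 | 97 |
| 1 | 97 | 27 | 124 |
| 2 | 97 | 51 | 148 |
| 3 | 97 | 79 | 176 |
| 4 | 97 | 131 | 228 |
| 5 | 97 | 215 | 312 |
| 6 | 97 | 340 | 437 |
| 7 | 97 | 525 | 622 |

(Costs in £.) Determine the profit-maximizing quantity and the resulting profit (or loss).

x = 4; profit = £100

Tabulate TR − TC: x=0: -97; x=1: -42; x=2: 16; x=3: 70; x=4: 100; x=5: 98; x=6: 55; x=7: -48.
Profit is maximized at x = 4. AVC there is 131/4 = £32.75 ≤ P, so producing beats shutting down (which would give -£97).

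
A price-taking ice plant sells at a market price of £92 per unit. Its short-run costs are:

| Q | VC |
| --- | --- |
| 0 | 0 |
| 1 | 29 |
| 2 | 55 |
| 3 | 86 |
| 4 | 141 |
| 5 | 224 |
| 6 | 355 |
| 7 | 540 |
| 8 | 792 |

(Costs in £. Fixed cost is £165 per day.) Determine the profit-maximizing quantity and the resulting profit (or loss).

Q = 5; profit = £71

Tabulate TR − TC: Q=0: -165; Q=1: -102; Q=2: -36; Q=3: 25; Q=4: 62; Q=5: 71; Q=6: 32; Q=7: -61; Q=8: -221.
Profit is maximized at Q = 5. AVC there is 224/5 = £44.80 ≤ P, so producing beats shutting down (which would give -£165).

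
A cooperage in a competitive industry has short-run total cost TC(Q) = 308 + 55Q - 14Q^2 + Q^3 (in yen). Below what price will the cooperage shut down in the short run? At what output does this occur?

The firm shuts down when price falls below the minimum of average variable cost. AVC = VC/Q = 55 - 14Q + Q^2.
At the minimum of AVC, MC = AVC. MC = 55 - 28Q + 3Q^2; setting MC = AVC gives 2Q^2 - 14Q = 0, so Q = 7. min AVC = 6.
So the shutdown price is ¥6.

¥6 per unit, at Q = 7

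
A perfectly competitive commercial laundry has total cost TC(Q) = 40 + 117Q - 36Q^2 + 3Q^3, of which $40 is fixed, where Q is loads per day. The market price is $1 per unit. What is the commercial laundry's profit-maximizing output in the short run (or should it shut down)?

Shut down

Strip out fixed cost: VC = 117Q - 36Q^2 + 3Q^3. Then AVC = 117 - 36Q + 3Q^2 and MC = 117 - 72Q + 9Q^2.
AVC is minimized where dAVC/dQ = -36 + 6Q = 0, at Q = 6; min AVC = 117 - 36·6 + 3·6^2 = $9.
Since P = $1 < min AVC = $9, price fails to cover variable cost at any output.
Shutting down limits the loss to fixed cost, $40.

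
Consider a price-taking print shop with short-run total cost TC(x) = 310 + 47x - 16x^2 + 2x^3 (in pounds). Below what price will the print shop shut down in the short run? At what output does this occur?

The shutdown price is the minimum of AVC. VC = 47x - 16x^2 + 2x^3, so AVC = 47 - 16x + 2x^2.
dAVC/dx = -16 + 4x = 0 gives x = 4. min AVC = 47 - 16·4 + 2·4^2 = 15.
The firm shuts down for any P below £15.

£15 per unit, at x = 4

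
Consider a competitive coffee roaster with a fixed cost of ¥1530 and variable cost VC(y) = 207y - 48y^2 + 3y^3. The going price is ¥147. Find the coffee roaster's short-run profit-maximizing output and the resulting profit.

Profit = -¥330 at y = 10

AVC = 207 - 48y + 3y^2 has its minimum ¥15 at y = 8; price ¥147 clears that bar, so the firm operates.
MC = 207 - 96y + 9y^2. Setting P = MC and taking the root on the rising branch gives y* = 10.
TR = 147·10 = 1470. TC = 1530 + 270 = 1800. Profit = 1470 − 1800 = -¥330.
Shutting down would mean losing the fixed cost of ¥1530, so operating at a loss of ¥330 is better by ¥1200.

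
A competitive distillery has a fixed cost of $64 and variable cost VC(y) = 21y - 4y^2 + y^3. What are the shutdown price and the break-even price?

AVC = 21 - 4y + y^2; minimized at y = 2, giving min AVC = $17. That is the shutdown price.
ATC = 64/y + 21 - 4y + y^2. Setting dATC/dy = −64/y^2 − 4 + 2y = 0 gives y = 4 (since 2·4^3 − 4·4^2 = 64).
min ATC = 64/4 + 21 − 4·4 + 4^2 = $37. That is the break-even price.
Between these two prices the firm operates at a loss; above $37 it earns a profit.

Shutdown price = $17; break-even price = $37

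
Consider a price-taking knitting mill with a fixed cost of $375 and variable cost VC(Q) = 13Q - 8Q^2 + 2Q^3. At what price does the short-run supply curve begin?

$5 per unit

The shutdown price is the minimum of AVC. VC = 13Q - 8Q^2 + 2Q^3, so AVC = 13 - 8Q + 2Q^2.
dAVC/dQ = -8 + 4Q = 0 gives Q = 2. min AVC = 13 - 8·2 + 2·2^2 = 5.
The firm shuts down for any P below $5.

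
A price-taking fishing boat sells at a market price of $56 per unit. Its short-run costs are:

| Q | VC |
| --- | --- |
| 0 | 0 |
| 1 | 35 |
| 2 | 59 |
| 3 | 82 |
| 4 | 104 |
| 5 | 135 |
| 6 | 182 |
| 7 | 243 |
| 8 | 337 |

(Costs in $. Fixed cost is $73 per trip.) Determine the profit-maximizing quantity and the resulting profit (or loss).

Q = 6; profit = $81

Tabulate TR − TC: Q=0: -73; Q=1: -52; Q=2: -20; Q=3: 13; Q=4: 47; Q=5: 72; Q=6: 81; Q=7: 76; Q=8: 38.
Profit is maximized at Q = 6. AVC there is 182/6 = $30.33 ≤ P, so producing beats shutting down (which would give -$73).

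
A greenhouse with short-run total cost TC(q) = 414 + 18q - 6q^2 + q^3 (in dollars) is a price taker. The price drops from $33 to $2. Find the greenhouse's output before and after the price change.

Output falls from 5 to 0 (the firm shuts down)

MC = 18 - 12q + 3q^2; the shutdown threshold is min AVC = $9 (at q = 3).
With P = $33 above the shutdown price, P = MC gives q = 5.
At P = $2 < min AVC = $9, price no longer covers variable cost at any output, so the firm shuts down: q = 0.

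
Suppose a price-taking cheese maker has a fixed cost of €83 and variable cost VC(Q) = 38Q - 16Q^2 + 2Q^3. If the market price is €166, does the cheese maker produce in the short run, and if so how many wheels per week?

Variable cost is VC = 38Q - 16Q^2 + 2Q^3, so AVC = VC/Q = 38 - 16Q + 2Q^2 and MC = dTC/dQ = 38 - 32Q + 6Q^2.
The AVC parabola has its vertex at Q = 16/4 = 4, where AVC = 38 - 16·4 + 2·4^2 = €6.
P = €166 exceeds min AVC = €6, so the firm stays open.
Set P = MC: 166 = 38 - 32Q + 6Q^2 → -128 - 32Q + 6Q^2 = 0. The roots are Q = -8/3 and Q = 8; the profit-maximizing output is on the rising part of MC, so Q* = 8.
Check: AVC at Q = 8 is €38 ≤ P, so revenue covers variable cost.
Profit = P·Q − TC = 166·8 − 387 = €941.

Produce at Q = 8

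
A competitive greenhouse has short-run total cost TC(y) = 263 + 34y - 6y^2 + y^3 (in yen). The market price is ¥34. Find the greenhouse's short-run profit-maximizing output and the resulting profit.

Profit = -¥231 at y = 4

AVC = 34 - 6y + y^2; min AVC = ¥25 at y = 3. Since P = ¥34 ≥ min AVC, the firm produces.
With MC = 34 - 12y + 3y^2, P = MC on the upward-sloping part at y* = 4.
TR = 34·4 = 136. TC = 263 + 104 = 367. Profit = 136 − 367 = -¥231.
That loss of ¥231 beats the ¥263 the firm would lose by shutting down; producing recovers ¥32 of fixed cost.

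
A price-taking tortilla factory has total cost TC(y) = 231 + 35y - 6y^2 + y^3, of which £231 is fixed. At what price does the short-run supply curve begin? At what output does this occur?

£26 per unit, at y = 3

The firm shuts down when price falls below the minimum of average variable cost. AVC = VC/y = 35 - 6y + y^2.
At the minimum of AVC, MC = AVC. MC = 35 - 12y + 3y^2; setting MC = AVC gives 2y^2 - 6y = 0, so y = 3. min AVC = 26.
For P < £26 the firm produces nothing.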